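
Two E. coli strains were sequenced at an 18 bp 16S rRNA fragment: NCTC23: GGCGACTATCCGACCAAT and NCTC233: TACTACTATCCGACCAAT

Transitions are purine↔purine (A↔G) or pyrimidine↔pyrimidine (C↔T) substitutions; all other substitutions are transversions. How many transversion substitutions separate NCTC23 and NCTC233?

2

Differing sites — 1:G/T (Tv); 2:G/A (Ti); 4:G/T (Tv).
Of the 3 differences, 1 transition and 2 transversions, so the answer is 2.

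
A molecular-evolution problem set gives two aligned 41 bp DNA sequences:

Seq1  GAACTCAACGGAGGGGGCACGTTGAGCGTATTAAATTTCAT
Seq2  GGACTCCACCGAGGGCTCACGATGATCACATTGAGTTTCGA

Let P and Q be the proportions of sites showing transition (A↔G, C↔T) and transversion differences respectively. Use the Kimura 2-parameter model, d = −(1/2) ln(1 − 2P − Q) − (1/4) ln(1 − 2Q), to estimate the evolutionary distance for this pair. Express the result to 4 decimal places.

The sequences differ at positions 2 (A/G, transition), 7 (A/C, transversion), 10 (G/C, transversion), 16 (G/C, transversion), 17 (G/T, transversion), 22 (T/A, transversion), 26 (G/T, transversion), 28 (G/A, transition), 29 (T/C, transition), 33 (A/G, transition), 35 (A/G, transition), 40 (A/G, transition), 41 (T/A, transversion).
Of the 13 differences, 6 transitions and 7 transversions over 41 sites: P = 6/41 = 0.146341, Q = 7/41 = 0.170732.
d = −0.5·ln(0.536586) − 0.25·ln(0.658536) = −0.5·(-0.622528) − 0.25·(-0.417736) = 0.4157.

0.4157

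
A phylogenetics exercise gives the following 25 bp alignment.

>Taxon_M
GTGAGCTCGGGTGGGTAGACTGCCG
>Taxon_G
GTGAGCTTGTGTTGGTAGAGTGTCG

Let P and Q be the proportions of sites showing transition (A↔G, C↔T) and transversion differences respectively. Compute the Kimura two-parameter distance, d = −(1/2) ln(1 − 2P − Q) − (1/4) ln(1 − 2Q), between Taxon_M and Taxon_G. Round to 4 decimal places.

Mismatches occur at site 8 (C↔T, transition), site 10 (G↔T, transversion), site 13 (G↔T, transversion), site 20 (C↔G, transversion), site 23 (C↔T, transition).
Of the 5 differences, 2 transitions and 3 transversions over 25 sites: P = 2/25 = 0.080000, Q = 3/25 = 0.120000.
d = −0.5·ln(0.720000) − 0.25·ln(0.760000) = −0.5·(-0.328504) − 0.25·(-0.274437) = 0.2329.

0.2329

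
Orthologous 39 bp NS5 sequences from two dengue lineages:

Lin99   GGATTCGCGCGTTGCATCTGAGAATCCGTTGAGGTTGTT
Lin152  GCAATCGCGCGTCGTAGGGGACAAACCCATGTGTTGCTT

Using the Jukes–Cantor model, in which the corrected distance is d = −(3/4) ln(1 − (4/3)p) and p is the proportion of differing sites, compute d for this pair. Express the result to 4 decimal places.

0.5393

The sequences differ at positions 2 (G/C), 4 (T/A), 13 (T/C), 15 (C/T), 17 (T/G), 18 (C/G), 19 (T/G), 22 (G/C), 25 (T/A), 28 (G/C), 29 (T/A), 32 (A/T), 34 (G/T), 36 (T/G), 37 (G/C).
p = 15/39 = 0.384615.
d = −0.75 · ln(1 − (4/3)·0.384615) = −0.75 · ln(0.487180) = −0.75 · (-0.719122) = 0.5393.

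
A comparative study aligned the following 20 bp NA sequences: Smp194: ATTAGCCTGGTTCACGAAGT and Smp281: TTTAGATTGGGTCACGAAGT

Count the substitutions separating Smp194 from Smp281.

The sequences differ at positions 1 (A/T), 6 (C/A), 7 (C/T), 11 (T/G).
That gives 4 mismatches out of 20 aligned sites, so the Hamming distance is 4.

4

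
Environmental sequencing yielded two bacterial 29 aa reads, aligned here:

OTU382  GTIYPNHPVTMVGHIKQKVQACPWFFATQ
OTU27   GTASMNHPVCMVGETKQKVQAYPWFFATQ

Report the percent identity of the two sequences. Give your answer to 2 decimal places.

75.86%

The sequences differ at positions 3 (I/A), 4 (Y/S), 5 (P/M), 10 (T/C), 14 (H/E), 15 (I/T), 22 (C/Y).
22 of the 29 sites match, so the percent identity is 22/29 × 100 = 75.86%.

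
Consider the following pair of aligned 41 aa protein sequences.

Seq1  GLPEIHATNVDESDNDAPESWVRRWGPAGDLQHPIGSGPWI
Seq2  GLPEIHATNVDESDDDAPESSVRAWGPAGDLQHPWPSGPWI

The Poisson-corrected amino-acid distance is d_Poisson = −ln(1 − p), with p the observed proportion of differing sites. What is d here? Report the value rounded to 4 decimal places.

0.1301

Mismatches occur at site 15 (N→D), site 21 (W→S), site 24 (R→A), site 35 (I→W), site 36 (G→P).
p = 5/41 = 0.121951.
d = −ln(1 − 0.121951) = −ln(0.878049) = 0.1301.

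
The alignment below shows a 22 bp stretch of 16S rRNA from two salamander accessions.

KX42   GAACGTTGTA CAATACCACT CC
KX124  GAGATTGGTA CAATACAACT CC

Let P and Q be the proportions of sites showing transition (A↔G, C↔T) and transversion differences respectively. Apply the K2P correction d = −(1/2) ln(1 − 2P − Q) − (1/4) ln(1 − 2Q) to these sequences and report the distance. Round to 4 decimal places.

0.2722

The sequences differ at positions 3 (A/G, transition), 4 (C/A, transversion), 5 (G/T, transversion), 7 (T/G, transversion), 17 (C/A, transversion).
Of the 5 differences, 1 transition and 4 transversions over 22 sites: P = 1/22 = 0.045455, Q = 4/22 = 0.181818.
d = −0.5·ln(0.727272) − 0.25·ln(0.636364) = −0.5·(-0.318455) − 0.25·(-0.451985) = 0.2722.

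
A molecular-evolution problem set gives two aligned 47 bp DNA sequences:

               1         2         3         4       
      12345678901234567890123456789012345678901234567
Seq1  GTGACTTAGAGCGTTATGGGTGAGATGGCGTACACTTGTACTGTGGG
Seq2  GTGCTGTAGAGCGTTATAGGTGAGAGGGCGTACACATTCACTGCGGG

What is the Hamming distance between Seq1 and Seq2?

9

Mismatches occur at site 4 (A→C), site 5 (C→T), site 6 (T→G), site 18 (G→A), site 26 (T→G), site 36 (T→A), site 38 (G→T), site 39 (T→C), site 44 (T→C).
That gives 9 mismatches out of 47 aligned sites, so the Hamming distance is 9.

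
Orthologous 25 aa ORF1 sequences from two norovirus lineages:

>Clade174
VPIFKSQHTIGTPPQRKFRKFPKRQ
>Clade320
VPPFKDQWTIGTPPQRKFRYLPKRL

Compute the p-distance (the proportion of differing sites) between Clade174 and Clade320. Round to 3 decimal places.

0.240

Mismatches occur at site 3 (I/P), site 6 (S/D), site 8 (H/W), site 20 (K/Y), site 21 (F/L), site 25 (Q/L).
There are 6 differences over 25 sites, so p = 6/25 = 0.240.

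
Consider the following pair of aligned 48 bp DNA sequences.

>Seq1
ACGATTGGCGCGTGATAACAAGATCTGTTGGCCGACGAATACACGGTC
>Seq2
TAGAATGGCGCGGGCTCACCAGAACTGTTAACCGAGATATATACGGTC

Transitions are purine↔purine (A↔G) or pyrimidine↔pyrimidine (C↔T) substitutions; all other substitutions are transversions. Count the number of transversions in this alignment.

10

Mismatches occur at site 1 (A↔T, transversion), site 2 (C↔A, transversion), site 5 (T↔A, transversion), site 13 (T↔G, transversion), site 15 (A↔C, transversion), site 17 (A↔C, transversion), site 20 (A↔C, transversion), site 24 (T↔A, transversion), site 30 (G↔A, transition), site 31 (G↔A, transition), site 36 (C↔G, transversion), site 37 (G↔A, transition), site 38 (A↔T, transversion), site 42 (C↔T, transition).
Of the 14 differences, 4 transitions and 10 transversions, so the answer is 10.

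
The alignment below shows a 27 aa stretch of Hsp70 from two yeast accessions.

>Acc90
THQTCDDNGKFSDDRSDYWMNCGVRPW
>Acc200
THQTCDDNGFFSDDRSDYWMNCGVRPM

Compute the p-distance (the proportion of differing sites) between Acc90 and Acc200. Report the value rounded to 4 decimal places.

0.0741

Mismatches occur at site 10 (K↔F), site 27 (W↔M).
There are 2 differences over 27 sites, so p = 2/27 = 0.0741.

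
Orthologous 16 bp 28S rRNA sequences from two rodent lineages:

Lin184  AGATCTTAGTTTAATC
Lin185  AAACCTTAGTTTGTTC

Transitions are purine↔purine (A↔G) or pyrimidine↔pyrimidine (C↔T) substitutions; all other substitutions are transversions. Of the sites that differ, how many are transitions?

3

Differing sites — 2:G/A (Ti); 4:T/C (Ti); 13:A/G (Ti); 14:A/T (Tv).
Of the 4 differences, 3 transitions and 1 transversion, so the answer is 3.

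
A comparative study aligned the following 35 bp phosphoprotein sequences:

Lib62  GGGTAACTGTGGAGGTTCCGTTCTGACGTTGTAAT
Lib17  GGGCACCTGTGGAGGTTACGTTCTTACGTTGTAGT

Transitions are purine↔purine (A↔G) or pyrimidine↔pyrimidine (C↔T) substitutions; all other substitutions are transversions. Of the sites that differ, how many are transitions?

Mismatches occur at site 4 (T/C, transition), site 6 (A/C, transversion), site 18 (C/A, transversion), site 25 (G/T, transversion), site 34 (A/G, transition).
Of the 5 differences, 2 transitions and 3 transversions, so the answer is 2.

2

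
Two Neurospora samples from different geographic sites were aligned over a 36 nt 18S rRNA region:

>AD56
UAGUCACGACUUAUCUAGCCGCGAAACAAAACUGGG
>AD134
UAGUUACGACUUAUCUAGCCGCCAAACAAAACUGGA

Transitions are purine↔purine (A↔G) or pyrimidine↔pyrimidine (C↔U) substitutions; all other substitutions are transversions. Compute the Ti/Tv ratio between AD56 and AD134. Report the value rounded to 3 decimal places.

2.000

Mismatches occur at site 5 (C→U, transition), site 23 (G→C, transversion), site 36 (G→A, transition).
Of the 3 differences, 2 transitions and 1 transversion, so Ti/Tv = 2/1 = 2.000.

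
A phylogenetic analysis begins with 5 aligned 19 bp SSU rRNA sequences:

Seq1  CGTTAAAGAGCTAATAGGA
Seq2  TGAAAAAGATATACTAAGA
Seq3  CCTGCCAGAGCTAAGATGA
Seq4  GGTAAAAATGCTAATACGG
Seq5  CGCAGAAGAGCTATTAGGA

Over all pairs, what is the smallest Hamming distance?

Pairwise Hamming distances:
  Seq1 vs Seq2: 7
  Seq1 vs Seq3: 6
  Seq1 vs Seq4: 6
  Seq1 vs Seq5: 4
  Seq2 vs Seq3: 11
  Seq2 vs Seq4: 9
  Seq2 vs Seq5: 7
  Seq3 vs Seq4: 10
  Seq3 vs Seq5: 8
  Seq4 vs Seq5: 8
The smallest is 4, between Seq1 and Seq5.

4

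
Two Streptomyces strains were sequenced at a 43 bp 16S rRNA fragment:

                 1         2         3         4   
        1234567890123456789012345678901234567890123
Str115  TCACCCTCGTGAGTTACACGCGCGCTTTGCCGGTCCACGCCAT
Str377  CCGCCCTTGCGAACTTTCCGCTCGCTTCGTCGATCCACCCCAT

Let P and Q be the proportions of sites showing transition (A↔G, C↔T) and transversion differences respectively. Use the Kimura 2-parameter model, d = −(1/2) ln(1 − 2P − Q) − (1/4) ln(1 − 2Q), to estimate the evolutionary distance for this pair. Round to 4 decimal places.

The sequences differ at positions 1 (T/C, transition), 3 (A/G, transition), 8 (C/T, transition), 10 (T/C, transition), 13 (G/A, transition), 14 (T/C, transition), 16 (A/T, transversion), 17 (C/T, transition), 18 (A/C, transversion), 22 (G/T, transversion), 28 (T/C, transition), 30 (C/T, transition), 33 (G/A, transition), 39 (G/C, transversion).
Of the 14 differences, 10 transitions and 4 transversions over 43 sites: P = 10/43 = 0.232558, Q = 4/43 = 0.093023.
d = −0.5·ln(0.441861) − 0.25·ln(0.813954) = −0.5·(-0.816760) − 0.25·(-0.205851) = 0.4598.

0.4598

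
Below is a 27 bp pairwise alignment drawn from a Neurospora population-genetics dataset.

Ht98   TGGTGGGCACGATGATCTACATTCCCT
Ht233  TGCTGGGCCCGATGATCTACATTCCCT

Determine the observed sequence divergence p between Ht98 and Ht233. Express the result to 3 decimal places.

0.074

The sequences differ at positions 3 (G/C), 9 (A/C).
There are 2 differences over 27 sites, so p = 2/27 = 0.074.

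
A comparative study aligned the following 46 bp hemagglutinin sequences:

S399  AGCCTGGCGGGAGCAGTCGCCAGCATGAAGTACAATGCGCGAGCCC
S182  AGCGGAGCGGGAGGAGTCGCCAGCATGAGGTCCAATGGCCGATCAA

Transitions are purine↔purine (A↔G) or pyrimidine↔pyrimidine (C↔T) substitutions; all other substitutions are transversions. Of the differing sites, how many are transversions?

The sequences differ at positions 4 (C/G, transversion), 5 (T/G, transversion), 6 (G/A, transition), 14 (C/G, transversion), 29 (A/G, transition), 32 (A/C, transversion), 38 (C/G, transversion), 39 (G/C, transversion), 43 (G/T, transversion), 45 (C/A, transversion), 46 (C/A, transversion).
Of the 11 differences, 2 transitions and 9 transversions, so the answer is 9.

9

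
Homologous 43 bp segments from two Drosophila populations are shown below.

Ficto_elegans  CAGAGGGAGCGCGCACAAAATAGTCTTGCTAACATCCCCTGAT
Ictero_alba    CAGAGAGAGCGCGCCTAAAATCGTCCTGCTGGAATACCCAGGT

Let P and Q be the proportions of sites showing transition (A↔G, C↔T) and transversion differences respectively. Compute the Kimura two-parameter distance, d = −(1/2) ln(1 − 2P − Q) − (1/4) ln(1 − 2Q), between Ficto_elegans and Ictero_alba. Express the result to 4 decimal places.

0.3177

The sequences differ at positions 6 (G/A, transition), 15 (A/C, transversion), 16 (C/T, transition), 22 (A/C, transversion), 26 (T/C, transition), 31 (A/G, transition), 32 (A/G, transition), 33 (C/A, transversion), 36 (C/A, transversion), 40 (T/A, transversion), 42 (A/G, transition).
Of the 11 differences, 6 transitions and 5 transversions over 43 sites: P = 6/43 = 0.139535, Q = 5/43 = 0.116279.
d = −0.5·ln(0.604651) − 0.25·ln(0.767442) = −0.5·(-0.503104) − 0.25·(-0.264692) = 0.3177.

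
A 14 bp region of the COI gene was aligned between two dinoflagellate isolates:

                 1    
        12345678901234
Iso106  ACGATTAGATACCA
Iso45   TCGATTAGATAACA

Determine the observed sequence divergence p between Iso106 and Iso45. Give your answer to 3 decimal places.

Mismatches occur at site 1 (A→T), site 12 (C→A).
There are 2 differences over 14 sites, so p = 2/14 = 0.143.

0.143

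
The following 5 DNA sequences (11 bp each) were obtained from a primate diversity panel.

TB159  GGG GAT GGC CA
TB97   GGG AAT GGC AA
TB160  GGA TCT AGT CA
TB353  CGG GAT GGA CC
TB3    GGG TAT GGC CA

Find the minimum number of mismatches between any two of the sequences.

1

Pairwise Hamming distances:
  TB159 vs TB97: 2
  TB159 vs TB160: 5
  TB159 vs TB353: 3
  TB159 vs TB3: 1
  TB97 vs TB160: 6
  TB97 vs TB353: 5
  TB97 vs TB3: 2
  TB160 vs TB353: 7
  TB160 vs TB3: 4
  TB353 vs TB3: 4
The smallest is 1, between TB159 and TB3.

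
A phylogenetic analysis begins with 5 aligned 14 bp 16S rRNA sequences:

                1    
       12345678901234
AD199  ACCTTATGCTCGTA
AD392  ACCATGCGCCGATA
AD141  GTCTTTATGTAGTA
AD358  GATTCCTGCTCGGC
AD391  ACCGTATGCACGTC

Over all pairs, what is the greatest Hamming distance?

Pairwise Hamming distances:
  AD199 vs AD392: 6
  AD199 vs AD141: 7
  AD199 vs AD358: 7
  AD199 vs AD391: 3
  AD392 vs AD141: 10
  AD392 vs AD358: 12
  AD392 vs AD391: 7
  AD141 vs AD358: 10
  AD141 vs AD391: 10
  AD358 vs AD391: 8
The largest is 12, between AD392 and AD358.

12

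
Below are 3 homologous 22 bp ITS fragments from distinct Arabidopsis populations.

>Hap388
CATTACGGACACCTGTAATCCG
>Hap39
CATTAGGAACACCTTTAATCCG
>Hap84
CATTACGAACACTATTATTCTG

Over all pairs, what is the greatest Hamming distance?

6

Pairwise Hamming distances:
  Hap388 vs Hap39: 3
  Hap388 vs Hap84: 6
  Hap39 vs Hap84: 5
The largest is 6, between Hap388 and Hap84.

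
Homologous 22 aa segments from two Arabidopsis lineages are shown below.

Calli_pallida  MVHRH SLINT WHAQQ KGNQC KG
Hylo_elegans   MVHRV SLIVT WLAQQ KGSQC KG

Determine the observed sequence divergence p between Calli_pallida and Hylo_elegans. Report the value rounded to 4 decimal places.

0.1818

The sequences differ at positions 5 (H/V), 9 (N/V), 12 (H/L), 18 (N/S).
There are 4 differences over 22 sites, so p = 4/22 = 0.1818.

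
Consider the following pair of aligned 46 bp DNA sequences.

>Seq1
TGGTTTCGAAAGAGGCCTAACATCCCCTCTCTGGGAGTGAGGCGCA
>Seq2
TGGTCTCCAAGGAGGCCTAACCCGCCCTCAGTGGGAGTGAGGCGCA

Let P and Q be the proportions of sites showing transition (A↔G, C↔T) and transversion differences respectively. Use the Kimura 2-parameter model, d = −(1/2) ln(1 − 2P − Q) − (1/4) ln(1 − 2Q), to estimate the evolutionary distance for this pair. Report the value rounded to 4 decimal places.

0.1979

Differing sites — 5:T/C (Ti); 8:G/C (Tv); 11:A/G (Ti); 22:A/C (Tv); 23:T/C (Ti); 24:C/G (Tv); 30:T/A (Tv); 31:C/G (Tv).
Of the 8 differences, 3 transitions and 5 transversions over 46 sites: P = 3/46 = 0.065217, Q = 5/46 = 0.108696.
d = −0.5·ln(0.760870) − 0.25·ln(0.782608) = −0.5·(-0.273293) − 0.25·(-0.245123) = 0.1979.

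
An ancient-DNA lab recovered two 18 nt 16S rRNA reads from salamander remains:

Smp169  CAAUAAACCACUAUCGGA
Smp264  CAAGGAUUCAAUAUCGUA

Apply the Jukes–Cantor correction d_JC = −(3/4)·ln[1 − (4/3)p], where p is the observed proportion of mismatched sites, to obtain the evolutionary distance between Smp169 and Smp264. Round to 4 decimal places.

Mismatches occur at site 4 (U→G), site 5 (A→G), site 7 (A→U), site 8 (C→U), site 11 (C→A), site 17 (G→U).
p = 6/18 = 0.333333.
d = −0.75 · ln(1 − (4/3)·0.333333) = −0.75 · ln(0.555556) = −0.75 · (-0.587786) = 0.4408.

0.4408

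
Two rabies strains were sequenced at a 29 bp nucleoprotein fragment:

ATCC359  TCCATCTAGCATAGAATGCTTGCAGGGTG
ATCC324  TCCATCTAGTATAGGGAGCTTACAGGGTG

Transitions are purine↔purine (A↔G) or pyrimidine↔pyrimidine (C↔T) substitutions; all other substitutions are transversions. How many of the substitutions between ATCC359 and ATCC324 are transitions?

Differing sites — 10:C/T (Ti); 15:A/G (Ti); 16:A/G (Ti); 17:T/A (Tv); 22:G/A (Ti).
Of the 5 differences, 4 transitions and 1 transversion, so the answer is 4.

4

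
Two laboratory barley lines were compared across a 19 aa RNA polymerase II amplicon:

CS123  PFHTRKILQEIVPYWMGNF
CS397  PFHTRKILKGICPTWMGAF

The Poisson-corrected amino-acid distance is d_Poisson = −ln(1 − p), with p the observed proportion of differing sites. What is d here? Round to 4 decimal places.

0.3054

Mismatches occur at site 9 (Q/K), site 10 (E/G), site 12 (V/C), site 14 (Y/T), site 18 (N/A).
p = 5/19 = 0.263158.
d = −ln(1 − 0.263158) = −ln(0.736842) = 0.3054.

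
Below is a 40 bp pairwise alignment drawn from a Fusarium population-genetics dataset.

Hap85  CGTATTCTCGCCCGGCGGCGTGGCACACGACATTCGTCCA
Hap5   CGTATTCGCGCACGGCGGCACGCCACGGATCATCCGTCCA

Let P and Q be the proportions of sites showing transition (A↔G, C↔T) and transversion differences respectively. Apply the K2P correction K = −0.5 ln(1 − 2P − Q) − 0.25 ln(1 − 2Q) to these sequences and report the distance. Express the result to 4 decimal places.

0.3069

The sequences differ at positions 8 (T/G, transversion), 12 (C/A, transversion), 20 (G/A, transition), 21 (T/C, transition), 23 (G/C, transversion), 27 (A/G, transition), 28 (C/G, transversion), 29 (G/A, transition), 30 (A/T, transversion), 34 (T/C, transition).
Of the 10 differences, 5 transitions and 5 transversions over 40 sites: P = 5/40 = 0.125000, Q = 5/40 = 0.125000.
d = −0.5·ln(0.625000) − 0.25·ln(0.750000) = −0.5·(-0.470004) − 0.25·(-0.287682) = 0.3069.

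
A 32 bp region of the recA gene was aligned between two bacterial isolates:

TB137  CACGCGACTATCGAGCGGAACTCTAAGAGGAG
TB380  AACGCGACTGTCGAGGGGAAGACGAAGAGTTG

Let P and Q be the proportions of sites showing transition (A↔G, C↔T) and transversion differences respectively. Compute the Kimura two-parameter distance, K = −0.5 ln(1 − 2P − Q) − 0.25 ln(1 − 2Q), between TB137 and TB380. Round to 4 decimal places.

0.3090

Mismatches occur at site 1 (C/A, transversion), site 10 (A/G, transition), site 16 (C/G, transversion), site 21 (C/G, transversion), site 22 (T/A, transversion), site 24 (T/G, transversion), site 30 (G/T, transversion), site 31 (A/T, transversion).
Of the 8 differences, 1 transition and 7 transversions over 32 sites: P = 1/32 = 0.031250, Q = 7/32 = 0.218750.
d = −0.5·ln(0.718750) − 0.25·ln(0.562500) = −0.5·(-0.330242) − 0.25·(-0.575364) = 0.3090.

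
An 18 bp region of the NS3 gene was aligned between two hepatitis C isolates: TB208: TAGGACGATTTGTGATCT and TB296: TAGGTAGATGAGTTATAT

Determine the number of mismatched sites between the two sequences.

Mismatches occur at site 5 (A/T), site 6 (C/A), site 10 (T/G), site 11 (T/A), site 14 (G/T), site 17 (C/A).
That gives 6 mismatches out of 18 aligned sites, so the Hamming distance is 6.

6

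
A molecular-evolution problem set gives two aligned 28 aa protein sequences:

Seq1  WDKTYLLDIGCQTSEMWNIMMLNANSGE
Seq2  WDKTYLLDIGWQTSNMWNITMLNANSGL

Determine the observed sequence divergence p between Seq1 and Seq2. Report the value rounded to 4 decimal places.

0.1429

Differing sites — 11:C/W; 15:E/N; 20:M/T; 28:E/L.
There are 4 differences over 28 sites, so p = 4/28 = 0.1429.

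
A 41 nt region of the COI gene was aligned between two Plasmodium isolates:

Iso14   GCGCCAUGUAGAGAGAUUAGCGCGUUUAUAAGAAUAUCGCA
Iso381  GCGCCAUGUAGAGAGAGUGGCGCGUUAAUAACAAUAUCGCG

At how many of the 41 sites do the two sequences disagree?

5

Mismatches occur at site 17 (U/G), site 19 (A/G), site 27 (U/A), site 32 (G/C), site 41 (A/G).
That gives 5 mismatches out of 41 aligned sites, so the Hamming distance is 5.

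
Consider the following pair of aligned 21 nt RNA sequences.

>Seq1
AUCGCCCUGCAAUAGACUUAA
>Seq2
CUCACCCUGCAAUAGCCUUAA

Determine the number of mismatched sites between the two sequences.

The sequences differ at positions 1 (A/C), 4 (G/A), 16 (A/C).
That gives 3 mismatches out of 21 aligned sites, so the Hamming distance is 3.

3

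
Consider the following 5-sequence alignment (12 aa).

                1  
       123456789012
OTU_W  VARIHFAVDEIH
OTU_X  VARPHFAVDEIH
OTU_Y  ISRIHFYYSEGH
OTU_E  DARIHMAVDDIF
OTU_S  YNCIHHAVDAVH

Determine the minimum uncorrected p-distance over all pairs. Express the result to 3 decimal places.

0.083

Pairwise Hamming distances:
  OTU_W vs OTU_X: 1
  OTU_W vs OTU_Y: 6
  OTU_W vs OTU_E: 4
  OTU_W vs OTU_S: 6
  OTU_X vs OTU_Y: 7
  OTU_X vs OTU_E: 5
  OTU_X vs OTU_S: 7
  OTU_Y vs OTU_E: 9
  OTU_Y vs OTU_S: 9
  OTU_E vs OTU_S: 7
The smallest is 1 mismatch, between OTU_W and OTU_X; p = 1/12 = 0.083.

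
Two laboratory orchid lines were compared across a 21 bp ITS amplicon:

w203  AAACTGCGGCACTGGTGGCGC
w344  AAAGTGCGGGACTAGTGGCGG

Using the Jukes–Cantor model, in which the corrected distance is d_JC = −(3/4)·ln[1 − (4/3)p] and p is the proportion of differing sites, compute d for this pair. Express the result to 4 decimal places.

Mismatches occur at site 4 (C↔G), site 10 (C↔G), site 14 (G↔A), site 21 (C↔G).
p = 4/21 = 0.190476.
d = −0.75 · ln(1 − (4/3)·0.190476) = −0.75 · ln(0.746032) = −0.75 · (-0.292987) = 0.2197.

0.2197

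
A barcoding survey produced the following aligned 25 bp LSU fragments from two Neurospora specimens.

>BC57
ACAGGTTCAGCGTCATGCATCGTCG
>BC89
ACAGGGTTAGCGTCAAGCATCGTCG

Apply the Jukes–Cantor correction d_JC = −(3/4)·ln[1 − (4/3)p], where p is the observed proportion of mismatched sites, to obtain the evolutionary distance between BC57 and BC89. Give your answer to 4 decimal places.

0.1308

Mismatches occur at site 6 (T→G), site 8 (C→T), site 16 (T→A).
p = 3/25 = 0.120000.
d = −0.75 · ln(1 − (4/3)·0.120000) = −0.75 · ln(0.840000) = −0.75 · (-0.174353) = 0.1308.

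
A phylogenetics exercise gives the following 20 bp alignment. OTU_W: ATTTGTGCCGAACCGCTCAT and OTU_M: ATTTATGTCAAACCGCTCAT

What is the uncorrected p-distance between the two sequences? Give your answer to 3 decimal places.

0.150

Mismatches occur at site 5 (G→A), site 8 (C→T), site 10 (G→A).
There are 3 differences over 20 sites, so p = 3/20 = 0.150.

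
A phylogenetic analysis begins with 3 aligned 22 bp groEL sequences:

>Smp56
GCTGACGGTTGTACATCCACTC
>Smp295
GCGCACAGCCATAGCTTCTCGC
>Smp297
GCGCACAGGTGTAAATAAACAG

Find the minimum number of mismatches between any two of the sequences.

9

Pairwise Hamming distances:
  Smp56 vs Smp295: 11
  Smp56 vs Smp297: 9
  Smp295 vs Smp297: 10
The smallest is 9, between Smp56 and Smp297.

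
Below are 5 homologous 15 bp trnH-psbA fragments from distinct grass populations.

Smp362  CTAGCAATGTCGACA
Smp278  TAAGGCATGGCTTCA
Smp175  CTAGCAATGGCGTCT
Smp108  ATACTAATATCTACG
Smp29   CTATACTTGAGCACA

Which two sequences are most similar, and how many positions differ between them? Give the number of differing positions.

3

Pairwise Hamming distances:
  Smp362 vs Smp278: 7
  Smp362 vs Smp175: 3
  Smp362 vs Smp108: 6
  Smp362 vs Smp29: 7
  Smp278 vs Smp175: 6
  Smp278 vs Smp108: 9
  Smp278 vs Smp29: 9
  Smp175 vs Smp108: 8
  Smp175 vs Smp29: 9
  Smp108 vs Smp29: 10
The smallest is 3, between Smp362 and Smp175.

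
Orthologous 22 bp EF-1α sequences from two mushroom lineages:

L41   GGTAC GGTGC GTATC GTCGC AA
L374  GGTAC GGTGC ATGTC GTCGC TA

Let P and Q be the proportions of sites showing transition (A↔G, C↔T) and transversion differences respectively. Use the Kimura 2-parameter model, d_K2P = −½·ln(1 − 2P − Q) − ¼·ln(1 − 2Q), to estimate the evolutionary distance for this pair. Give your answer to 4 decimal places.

Differing sites — 11:G/A (Ti); 13:A/G (Ti); 21:A/T (Tv).
Of the 3 differences, 2 transitions and 1 transversion over 22 sites: P = 2/22 = 0.090909, Q = 1/22 = 0.045455.
d = −0.5·ln(0.772727) − 0.25·ln(0.909090) = −0.5·(-0.257829) − 0.25·(-0.095311) = 0.1527.

0.1527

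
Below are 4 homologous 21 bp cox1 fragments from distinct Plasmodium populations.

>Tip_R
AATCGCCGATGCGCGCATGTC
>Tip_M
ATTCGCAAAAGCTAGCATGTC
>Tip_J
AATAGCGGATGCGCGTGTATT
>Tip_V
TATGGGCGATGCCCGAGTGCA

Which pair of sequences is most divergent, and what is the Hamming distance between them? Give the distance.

Pairwise Hamming distances:
  Tip_R vs Tip_M: 6
  Tip_R vs Tip_J: 6
  Tip_R vs Tip_V: 8
  Tip_M vs Tip_J: 11
  Tip_M vs Tip_V: 13
  Tip_J vs Tip_V: 9
The largest is 13, between Tip_M and Tip_V.

13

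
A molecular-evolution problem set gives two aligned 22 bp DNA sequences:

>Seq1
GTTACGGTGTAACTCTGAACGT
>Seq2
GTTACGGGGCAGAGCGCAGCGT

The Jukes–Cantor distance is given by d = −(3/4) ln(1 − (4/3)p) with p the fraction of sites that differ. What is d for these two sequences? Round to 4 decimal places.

0.4975

Differing sites — 8:T/G; 10:T/C; 12:A/G; 13:C/A; 14:T/G; 16:T/G; 17:G/C; 19:A/G.
p = 8/22 = 0.363636.
d = −0.75 · ln(1 − (4/3)·0.363636) = −0.75 · ln(0.515152) = −0.75 · (-0.663293) = 0.4975.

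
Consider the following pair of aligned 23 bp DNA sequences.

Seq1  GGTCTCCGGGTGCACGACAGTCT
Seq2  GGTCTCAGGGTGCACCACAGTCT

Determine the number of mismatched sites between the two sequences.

2

Mismatches occur at site 7 (C→A), site 16 (G→C).
That gives 2 mismatches out of 23 aligned sites, so the Hamming distance is 2.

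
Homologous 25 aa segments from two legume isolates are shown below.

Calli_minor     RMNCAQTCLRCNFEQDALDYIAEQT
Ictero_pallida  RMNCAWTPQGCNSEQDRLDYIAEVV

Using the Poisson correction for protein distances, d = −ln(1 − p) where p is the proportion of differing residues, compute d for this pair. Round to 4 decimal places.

0.3857

Differing sites — 6:Q/W; 8:C/P; 9:L/Q; 10:R/G; 13:F/S; 17:A/R; 24:Q/V; 25:T/V.
p = 8/25 = 0.320000.
d = −ln(1 − 0.320000) = −ln(0.680000) = 0.3857.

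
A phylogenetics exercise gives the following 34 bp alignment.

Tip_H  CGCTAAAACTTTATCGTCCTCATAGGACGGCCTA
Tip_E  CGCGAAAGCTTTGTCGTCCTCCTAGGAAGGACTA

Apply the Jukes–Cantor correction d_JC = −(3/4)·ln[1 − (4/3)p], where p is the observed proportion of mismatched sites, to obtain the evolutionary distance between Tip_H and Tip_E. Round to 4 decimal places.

Mismatches occur at site 4 (T/G), site 8 (A/G), site 13 (A/G), site 22 (A/C), site 28 (C/A), site 31 (C/A).
p = 6/34 = 0.176471.
d = −0.75 · ln(1 − (4/3)·0.176471) = −0.75 · ln(0.764705) = −0.75 · (-0.268265) = 0.2012.

0.2012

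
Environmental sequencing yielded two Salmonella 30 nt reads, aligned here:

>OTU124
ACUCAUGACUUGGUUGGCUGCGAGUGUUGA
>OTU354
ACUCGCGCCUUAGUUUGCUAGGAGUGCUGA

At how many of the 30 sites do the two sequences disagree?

Mismatches occur at site 5 (A↔G), site 6 (U↔C), site 8 (A↔C), site 12 (G↔A), site 16 (G↔U), site 20 (G↔A), site 21 (C↔G), site 27 (U↔C).
That gives 8 mismatches out of 30 aligned sites, so the Hamming distance is 8.

8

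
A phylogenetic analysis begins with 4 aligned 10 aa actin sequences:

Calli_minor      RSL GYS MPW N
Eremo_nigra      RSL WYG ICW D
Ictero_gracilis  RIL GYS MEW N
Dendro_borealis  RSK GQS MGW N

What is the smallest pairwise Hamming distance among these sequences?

2

Pairwise Hamming distances:
  Calli_minor vs Eremo_nigra: 5
  Calli_minor vs Ictero_gracilis: 2
  Calli_minor vs Dendro_borealis: 3
  Eremo_nigra vs Ictero_gracilis: 6
  Eremo_nigra vs Dendro_borealis: 7
  Ictero_gracilis vs Dendro_borealis: 4
The smallest is 2, between Calli_minor and Ictero_gracilis.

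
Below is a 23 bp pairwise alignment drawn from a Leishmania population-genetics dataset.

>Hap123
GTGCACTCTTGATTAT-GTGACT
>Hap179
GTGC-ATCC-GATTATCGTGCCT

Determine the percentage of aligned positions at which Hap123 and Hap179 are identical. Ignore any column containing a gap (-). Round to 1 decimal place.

85.0%

Excluding the 3 gap columns leaves 20 comparable sites.
Mismatches occur at site 6 (C↔A), site 9 (T↔C), site 21 (A↔C).
17 of the 20 comparable sites match, so the percent identity is 17/20 × 100 = 85.0%.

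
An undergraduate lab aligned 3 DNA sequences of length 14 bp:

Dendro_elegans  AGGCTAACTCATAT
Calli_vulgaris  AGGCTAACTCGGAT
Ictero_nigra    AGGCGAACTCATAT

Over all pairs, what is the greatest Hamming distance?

Pairwise Hamming distances:
  Dendro_elegans vs Calli_vulgaris: 2
  Dendro_elegans vs Ictero_nigra: 1
  Calli_vulgaris vs Ictero_nigra: 3
The largest is 3, between Calli_vulgaris and Ictero_nigra.

3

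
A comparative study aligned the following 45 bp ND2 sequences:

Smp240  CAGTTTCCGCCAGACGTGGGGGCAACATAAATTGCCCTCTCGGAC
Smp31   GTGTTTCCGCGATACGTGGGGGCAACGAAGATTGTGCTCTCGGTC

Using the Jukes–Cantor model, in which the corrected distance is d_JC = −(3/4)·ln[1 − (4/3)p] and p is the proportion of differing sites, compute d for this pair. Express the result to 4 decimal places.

Mismatches occur at site 1 (C→G), site 2 (A→T), site 11 (C→G), site 13 (G→T), site 27 (A→G), site 28 (T→A), site 30 (A→G), site 35 (C→T), site 36 (C→G), site 44 (A→T).
p = 10/45 = 0.222222.
d = −0.75 · ln(1 − (4/3)·0.222222) = −0.75 · ln(0.703704) = −0.75 · (-0.351397) = 0.2635.

0.2635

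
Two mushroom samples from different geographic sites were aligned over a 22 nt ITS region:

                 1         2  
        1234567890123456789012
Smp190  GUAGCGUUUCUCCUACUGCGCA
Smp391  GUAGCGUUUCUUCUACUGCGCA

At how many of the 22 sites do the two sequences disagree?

1

A single mismatch occurs at site 12 (C↔U).
That gives 1 mismatch out of 22 aligned sites, so the Hamming distance is 1.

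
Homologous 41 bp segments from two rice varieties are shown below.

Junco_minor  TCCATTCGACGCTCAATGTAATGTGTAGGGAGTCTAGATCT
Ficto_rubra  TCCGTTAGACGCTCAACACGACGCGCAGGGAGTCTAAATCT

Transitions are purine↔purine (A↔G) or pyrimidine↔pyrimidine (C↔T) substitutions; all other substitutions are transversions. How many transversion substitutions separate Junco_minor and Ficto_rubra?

1

Differing sites — 4:A/G (Ti); 7:C/A (Tv); 17:T/C (Ti); 18:G/A (Ti); 19:T/C (Ti); 20:A/G (Ti); 22:T/C (Ti); 24:T/C (Ti); 26:T/C (Ti); 37:G/A (Ti).
Of the 10 differences, 9 transitions and 1 transversion, so the answer is 1.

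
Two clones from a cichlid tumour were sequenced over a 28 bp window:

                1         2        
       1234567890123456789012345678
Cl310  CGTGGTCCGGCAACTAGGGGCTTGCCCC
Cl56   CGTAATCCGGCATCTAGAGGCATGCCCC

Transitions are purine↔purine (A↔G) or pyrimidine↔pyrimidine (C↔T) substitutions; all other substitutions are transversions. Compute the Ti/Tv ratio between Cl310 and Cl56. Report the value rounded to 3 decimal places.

Mismatches occur at site 4 (G→A, transition), site 5 (G→A, transition), site 13 (A→T, transversion), site 18 (G→A, transition), site 22 (T→A, transversion).
Of the 5 differences, 3 transitions and 2 transversions, so Ti/Tv = 3/2 = 1.500.

1.500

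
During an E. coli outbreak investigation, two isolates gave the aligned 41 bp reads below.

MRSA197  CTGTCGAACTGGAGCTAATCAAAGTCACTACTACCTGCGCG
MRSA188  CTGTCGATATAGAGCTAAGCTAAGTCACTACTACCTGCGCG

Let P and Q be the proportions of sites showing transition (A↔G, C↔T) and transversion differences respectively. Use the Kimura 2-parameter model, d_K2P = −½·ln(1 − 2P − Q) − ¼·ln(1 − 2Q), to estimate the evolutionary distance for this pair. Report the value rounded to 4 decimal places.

Mismatches occur at site 8 (A/T, transversion), site 9 (C/A, transversion), site 11 (G/A, transition), site 19 (T/G, transversion), site 21 (A/T, transversion).
Of the 5 differences, 1 transition and 4 transversions over 41 sites: P = 1/41 = 0.024390, Q = 4/41 = 0.097561.
d = −0.5·ln(0.853659) − 0.25·ln(0.804878) = −0.5·(-0.158223) − 0.25·(-0.217065) = 0.1334.

0.1334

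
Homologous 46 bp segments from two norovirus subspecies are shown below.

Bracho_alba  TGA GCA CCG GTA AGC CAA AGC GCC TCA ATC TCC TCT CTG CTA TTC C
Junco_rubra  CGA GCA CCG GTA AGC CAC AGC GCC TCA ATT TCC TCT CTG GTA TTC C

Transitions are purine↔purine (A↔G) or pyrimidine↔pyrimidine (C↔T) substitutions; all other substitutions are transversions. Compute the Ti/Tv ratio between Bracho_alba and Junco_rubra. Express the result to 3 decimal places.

1.000

Mismatches occur at site 1 (T→C, transition), site 18 (A→C, transversion), site 30 (C→T, transition), site 40 (C→G, transversion).
Of the 4 differences, 2 transitions and 2 transversions, so Ti/Tv = 2/2 = 1.000.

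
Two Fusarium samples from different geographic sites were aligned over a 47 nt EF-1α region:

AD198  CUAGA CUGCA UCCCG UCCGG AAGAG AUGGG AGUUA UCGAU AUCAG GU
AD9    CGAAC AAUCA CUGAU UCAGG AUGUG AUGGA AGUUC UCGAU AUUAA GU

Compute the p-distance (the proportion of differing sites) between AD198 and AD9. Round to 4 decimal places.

0.3830

Differing sites — 2:U/G; 4:G/A; 5:A/C; 6:C/A; 7:U/A; 8:G/U; 11:U/C; 12:C/U; 13:C/G; 14:C/A; 15:G/U; 18:C/A; 22:A/U; 24:A/U; 30:G/A; 35:A/C; 43:C/U; 45:G/A.
There are 18 differences over 47 sites, so p = 18/47 = 0.3830.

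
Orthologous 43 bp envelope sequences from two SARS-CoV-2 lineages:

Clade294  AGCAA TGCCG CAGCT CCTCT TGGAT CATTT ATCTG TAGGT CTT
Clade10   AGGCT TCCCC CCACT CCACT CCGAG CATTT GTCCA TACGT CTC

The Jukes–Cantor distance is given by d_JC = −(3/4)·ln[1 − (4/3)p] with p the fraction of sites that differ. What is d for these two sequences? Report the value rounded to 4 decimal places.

0.5141

The sequences differ at positions 3 (C/G), 4 (A/C), 5 (A/T), 7 (G/C), 10 (G/C), 12 (A/C), 13 (G/A), 18 (T/A), 21 (T/C), 22 (G/C), 25 (T/G), 31 (A/G), 34 (T/C), 35 (G/A), 38 (G/C), 43 (T/C).
p = 16/43 = 0.372093.
d = −0.75 · ln(1 − (4/3)·0.372093) = −0.75 · ln(0.503876) = −0.75 · (-0.685425) = 0.5141.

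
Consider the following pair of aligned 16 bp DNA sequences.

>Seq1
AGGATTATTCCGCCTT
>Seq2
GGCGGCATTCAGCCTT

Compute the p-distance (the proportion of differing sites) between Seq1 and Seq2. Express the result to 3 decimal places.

Mismatches occur at site 1 (A/G), site 3 (G/C), site 4 (A/G), site 5 (T/G), site 6 (T/C), site 11 (C/A).
There are 6 differences over 16 sites, so p = 6/16 = 0.375.

0.375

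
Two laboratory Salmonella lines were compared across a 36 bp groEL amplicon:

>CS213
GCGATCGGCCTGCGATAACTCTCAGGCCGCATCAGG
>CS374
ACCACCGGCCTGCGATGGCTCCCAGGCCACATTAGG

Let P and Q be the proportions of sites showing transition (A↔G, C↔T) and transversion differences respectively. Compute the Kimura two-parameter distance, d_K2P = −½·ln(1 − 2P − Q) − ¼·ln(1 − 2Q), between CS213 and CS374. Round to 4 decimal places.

0.2838

The sequences differ at positions 1 (G/A, transition), 3 (G/C, transversion), 5 (T/C, transition), 17 (A/G, transition), 18 (A/G, transition), 22 (T/C, transition), 29 (G/A, transition), 33 (C/T, transition).
Of the 8 differences, 7 transitions and 1 transversion over 36 sites: P = 7/36 = 0.194444, Q = 1/36 = 0.027778.
d = −0.5·ln(0.583334) − 0.25·ln(0.944444) = −0.5·(-0.538995) − 0.25·(-0.057159) = 0.2838.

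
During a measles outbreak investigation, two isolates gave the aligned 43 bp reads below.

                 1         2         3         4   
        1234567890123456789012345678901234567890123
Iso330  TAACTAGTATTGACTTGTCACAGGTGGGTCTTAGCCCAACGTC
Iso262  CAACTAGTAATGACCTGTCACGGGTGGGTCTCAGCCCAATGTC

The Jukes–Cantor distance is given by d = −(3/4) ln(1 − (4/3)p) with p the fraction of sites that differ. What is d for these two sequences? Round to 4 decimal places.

Differing sites — 1:T/C; 10:T/A; 15:T/C; 22:A/G; 32:T/C; 40:C/T.
p = 6/43 = 0.139535.
d = −0.75 · ln(1 − (4/3)·0.139535) = −0.75 · ln(0.813953) = −0.75 · (-0.205853) = 0.1544.

0.1544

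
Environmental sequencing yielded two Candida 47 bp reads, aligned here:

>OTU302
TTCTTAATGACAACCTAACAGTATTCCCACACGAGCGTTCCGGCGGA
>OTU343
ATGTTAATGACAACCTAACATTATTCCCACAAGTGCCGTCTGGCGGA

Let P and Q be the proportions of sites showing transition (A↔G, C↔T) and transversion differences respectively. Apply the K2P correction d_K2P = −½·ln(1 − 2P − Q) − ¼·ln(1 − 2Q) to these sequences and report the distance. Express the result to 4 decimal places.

0.1947

The sequences differ at positions 1 (T/A, transversion), 3 (C/G, transversion), 21 (G/T, transversion), 32 (C/A, transversion), 34 (A/T, transversion), 37 (G/C, transversion), 38 (T/G, transversion), 41 (C/T, transition).
Of the 8 differences, 1 transition and 7 transversions over 47 sites: P = 1/47 = 0.021277, Q = 7/47 = 0.148936.
d = −0.5·ln(0.808510) − 0.25·ln(0.702128) = −0.5·(-0.212562) − 0.25·(-0.353640) = 0.1947.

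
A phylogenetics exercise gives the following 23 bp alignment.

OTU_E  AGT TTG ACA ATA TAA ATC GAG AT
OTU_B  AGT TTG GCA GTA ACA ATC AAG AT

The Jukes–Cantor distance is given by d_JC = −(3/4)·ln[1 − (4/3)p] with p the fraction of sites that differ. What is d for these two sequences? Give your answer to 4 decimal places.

The sequences differ at positions 7 (A/G), 10 (A/G), 13 (T/A), 14 (A/C), 19 (G/A).
p = 5/23 = 0.217391.
d = −0.75 · ln(1 − (4/3)·0.217391) = −0.75 · ln(0.710145) = −0.75 · (-0.342286) = 0.2567.

0.2567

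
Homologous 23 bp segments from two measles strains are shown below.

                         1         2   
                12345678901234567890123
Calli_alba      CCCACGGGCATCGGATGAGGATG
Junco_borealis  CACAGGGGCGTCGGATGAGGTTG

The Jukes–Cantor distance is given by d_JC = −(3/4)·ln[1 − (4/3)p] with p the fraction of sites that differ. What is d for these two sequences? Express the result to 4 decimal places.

0.1979

Differing sites — 2:C/A; 5:C/G; 10:A/G; 21:A/T.
p = 4/23 = 0.173913.
d = −0.75 · ln(1 − (4/3)·0.173913) = −0.75 · ln(0.768116) = −0.75 · (-0.263815) = 0.1979.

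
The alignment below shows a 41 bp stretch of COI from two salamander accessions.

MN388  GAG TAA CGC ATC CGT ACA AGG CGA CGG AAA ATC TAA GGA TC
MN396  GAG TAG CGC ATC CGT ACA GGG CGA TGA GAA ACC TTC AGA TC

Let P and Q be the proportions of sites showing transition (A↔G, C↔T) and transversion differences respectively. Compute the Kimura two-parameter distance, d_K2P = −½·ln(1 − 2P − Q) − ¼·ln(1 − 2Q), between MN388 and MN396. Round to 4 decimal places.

0.2730

Mismatches occur at site 6 (A→G, transition), site 19 (A→G, transition), site 25 (C→T, transition), site 27 (G→A, transition), site 28 (A→G, transition), site 32 (T→C, transition), site 35 (A→T, transversion), site 36 (A→C, transversion), site 37 (G→A, transition).
Of the 9 differences, 7 transitions and 2 transversions over 41 sites: P = 7/41 = 0.170732, Q = 2/41 = 0.048780.
d = −0.5·ln(0.609756) − 0.25·ln(0.902440) = −0.5·(-0.494696) − 0.25·(-0.102653) = 0.2730.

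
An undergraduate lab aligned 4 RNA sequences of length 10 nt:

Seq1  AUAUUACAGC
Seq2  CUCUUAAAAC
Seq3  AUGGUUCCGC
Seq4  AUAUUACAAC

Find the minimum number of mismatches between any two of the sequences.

1

Pairwise Hamming distances:
  Seq1 vs Seq2: 4
  Seq1 vs Seq3: 4
  Seq1 vs Seq4: 1
  Seq2 vs Seq3: 7
  Seq2 vs Seq4: 3
  Seq3 vs Seq4: 5
The smallest is 1, between Seq1 and Seq4.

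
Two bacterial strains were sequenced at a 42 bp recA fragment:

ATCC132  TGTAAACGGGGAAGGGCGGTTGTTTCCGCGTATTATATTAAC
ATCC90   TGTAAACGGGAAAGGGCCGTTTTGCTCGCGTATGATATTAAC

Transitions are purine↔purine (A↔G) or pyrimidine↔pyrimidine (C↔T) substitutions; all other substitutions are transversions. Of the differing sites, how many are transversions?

The sequences differ at positions 11 (G/A, transition), 18 (G/C, transversion), 22 (G/T, transversion), 24 (T/G, transversion), 25 (T/C, transition), 26 (C/T, transition), 34 (T/G, transversion).
Of the 7 differences, 3 transitions and 4 transversions, so the answer is 4.

4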